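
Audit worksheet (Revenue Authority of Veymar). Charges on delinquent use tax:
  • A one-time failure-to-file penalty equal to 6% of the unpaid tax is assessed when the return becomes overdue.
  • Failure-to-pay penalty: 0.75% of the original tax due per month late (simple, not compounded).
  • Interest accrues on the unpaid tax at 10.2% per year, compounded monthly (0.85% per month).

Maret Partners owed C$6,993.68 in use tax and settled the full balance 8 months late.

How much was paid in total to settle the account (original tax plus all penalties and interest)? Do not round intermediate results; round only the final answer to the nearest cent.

Failure-to-file penalty: 6% × C$6,993.68 = C$419.62…
Failure-to-pay penalty = 0.75% × C$6,993.68 × 8 mo = C$419.62…
Interest: C$6,993.68 × ((1 + 0.0085)^8 − 1) = C$6,993.68 × 0.0700578… = C$489.9615…
Total = C$6,993.68 + C$839.2416 + C$489.9615… = C$8,322.88

C$8,322.88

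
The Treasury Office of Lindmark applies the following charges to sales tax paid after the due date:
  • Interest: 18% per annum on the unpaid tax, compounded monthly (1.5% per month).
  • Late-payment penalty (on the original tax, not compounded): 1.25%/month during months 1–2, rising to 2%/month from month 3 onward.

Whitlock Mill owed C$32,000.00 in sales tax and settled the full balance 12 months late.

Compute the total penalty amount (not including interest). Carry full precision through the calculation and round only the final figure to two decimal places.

Penalty, months 1–2: 2 × 1.25% × C$32,000.00 = C$800.00
Penalty, months 3–12: 10 × 2% × C$32,000.00 = C$6,400.00
Total penalty = C$800.00 + C$6,400.00 = C$7,200.00

C$7,200.00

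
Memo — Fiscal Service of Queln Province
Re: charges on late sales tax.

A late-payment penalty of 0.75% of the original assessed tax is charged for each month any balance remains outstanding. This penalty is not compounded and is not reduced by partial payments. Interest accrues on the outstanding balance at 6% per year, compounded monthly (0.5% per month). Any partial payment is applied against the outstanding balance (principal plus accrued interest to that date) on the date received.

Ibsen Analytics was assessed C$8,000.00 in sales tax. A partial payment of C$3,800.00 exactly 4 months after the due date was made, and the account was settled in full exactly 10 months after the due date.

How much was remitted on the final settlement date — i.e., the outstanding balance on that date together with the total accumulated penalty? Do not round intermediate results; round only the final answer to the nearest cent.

C$5,093.69

Balance at month 4: C$8,000.0000 × (1 + 0.005)^4 = C$8,161.2040…
After C$3,800.00 payment: C$8,161.2040… − C$3,800.00 = C$4,361.2040…
Balance at month 10: C$4,361.2040… × (1 + 0.005)^6 = C$4,493.6865…
Penalty: 10 × 0.75% × C$8,000.00 = C$600.00
Final settlement = outstanding balance + penalty = C$4,493.6865… + C$600.00 = C$5,093.69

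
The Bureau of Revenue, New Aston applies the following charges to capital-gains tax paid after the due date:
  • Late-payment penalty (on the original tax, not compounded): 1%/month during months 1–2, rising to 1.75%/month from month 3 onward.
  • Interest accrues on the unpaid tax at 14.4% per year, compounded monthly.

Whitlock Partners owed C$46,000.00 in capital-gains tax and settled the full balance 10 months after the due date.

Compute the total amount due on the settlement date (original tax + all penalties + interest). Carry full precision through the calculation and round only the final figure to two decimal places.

Penalty, months 1–2: 2 × 1% × C$46,000.00 = C$920.00
Penalty, months 3–10: 8 × 1.75% × C$46,000.00 = C$6,440.00
Interest (14.4%/yr ÷ 12 = 1.2%/month): C$46,000.00 × ((1 + 0.012)^10 − 1) = C$5,827.8218…
Total = C$46,000.00 + C$7,360.0000 + C$5,827.8218… = C$59,187.82

C$59,187.82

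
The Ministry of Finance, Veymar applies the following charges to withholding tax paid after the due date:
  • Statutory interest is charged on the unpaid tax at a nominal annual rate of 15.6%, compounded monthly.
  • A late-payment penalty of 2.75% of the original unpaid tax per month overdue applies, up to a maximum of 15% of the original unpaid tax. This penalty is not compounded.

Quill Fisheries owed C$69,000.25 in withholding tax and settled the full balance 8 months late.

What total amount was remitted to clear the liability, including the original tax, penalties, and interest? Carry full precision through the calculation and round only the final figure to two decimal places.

Penalty (uncapped): 8 × 2.75% × C$69,000.25 = C$15,180.06…; cap = 15% × C$69,000.25 = C$10,350.04… → penalty = C$10,350.04…
Interest (15.6%/yr ÷ 12 = 1.3%/month): C$69,000.25 × ((1 + 0.013)^8 − 1) = C$7,511.1638…
Total = C$69,000.25 + C$10,350.0375 + C$7,511.1638… = C$86,861.45

C$86,861.45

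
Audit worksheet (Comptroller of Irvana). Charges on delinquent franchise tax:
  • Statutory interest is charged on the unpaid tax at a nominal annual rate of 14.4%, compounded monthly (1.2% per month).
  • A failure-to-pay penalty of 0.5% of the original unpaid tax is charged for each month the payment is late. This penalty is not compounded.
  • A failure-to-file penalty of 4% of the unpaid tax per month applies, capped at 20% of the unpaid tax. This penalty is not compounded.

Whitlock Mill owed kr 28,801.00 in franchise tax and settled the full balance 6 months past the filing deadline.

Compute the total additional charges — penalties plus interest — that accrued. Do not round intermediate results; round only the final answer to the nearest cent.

kr 8,761.12

Failure-to-file: 6 × 4% × kr 28,801.00 = kr 6,912.24, capped at 20% × kr 28,801.00 = kr 5,760.20
Failure-to-pay penalty: 6 × 0.5% × kr 28,801.00 = kr 864.03
Interest: kr 28,801.00 × ((1 + 0.012)^6 − 1) = kr 28,801.00 × 0.0741949… = kr 2,136.8865…
Penalties + interest = kr 6,624.2300 + kr 2,136.8865… = kr 8,761.12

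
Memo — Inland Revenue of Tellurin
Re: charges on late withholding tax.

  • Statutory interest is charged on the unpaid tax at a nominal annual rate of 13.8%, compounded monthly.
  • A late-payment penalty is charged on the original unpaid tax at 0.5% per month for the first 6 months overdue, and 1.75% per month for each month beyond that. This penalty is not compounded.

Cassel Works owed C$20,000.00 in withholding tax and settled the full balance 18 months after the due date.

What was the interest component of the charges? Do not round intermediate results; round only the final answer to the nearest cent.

Interest (13.8%/yr ÷ 12 = 1.15%/month): C$20,000.00 × ((1 + 0.0115)^18 − 1) = C$4,570.6114…

C$4,570.61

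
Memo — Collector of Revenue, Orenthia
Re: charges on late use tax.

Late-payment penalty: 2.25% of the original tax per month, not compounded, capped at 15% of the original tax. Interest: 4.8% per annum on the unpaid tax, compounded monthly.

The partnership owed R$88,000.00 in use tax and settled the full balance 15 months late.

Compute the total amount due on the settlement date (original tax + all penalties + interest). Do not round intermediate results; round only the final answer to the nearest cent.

Penalty (uncapped): 15 × 2.25% × R$88,000.00 = R$29,700.00; cap = 15% × R$88,000.00 = R$13,200.00 → penalty = R$13,200.00
Interest (4.8%/yr ÷ 12 = 0.4%/month): R$88,000.00 × ((1 + 0.004)^15 − 1) = R$5,430.4336…
Total = R$88,000.00 + R$13,200.0000 + R$5,430.4336… = R$106,630.43

R$106,630.43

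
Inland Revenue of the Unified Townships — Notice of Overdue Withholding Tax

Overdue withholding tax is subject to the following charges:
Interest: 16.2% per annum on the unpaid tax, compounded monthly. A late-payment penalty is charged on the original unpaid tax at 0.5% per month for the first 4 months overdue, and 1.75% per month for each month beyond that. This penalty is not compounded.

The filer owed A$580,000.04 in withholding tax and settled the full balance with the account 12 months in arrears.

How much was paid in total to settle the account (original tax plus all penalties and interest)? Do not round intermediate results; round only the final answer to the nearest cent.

A$774,060.27

Penalty, months 1–4: 4 × 0.5% × A$580,000.04 = A$11,600.00…
Penalty, months 5–12: 8 × 1.75% × A$580,000.04 = A$81,200.01…
Interest (16.2%/yr ÷ 12 = 1.35%/month): A$580,000.04 × ((1 + 0.0135)^12 − 1) = A$101,260.2261…
Total = A$580,000.04 + A$92,800.0064 + A$101,260.2261… = A$774,060.27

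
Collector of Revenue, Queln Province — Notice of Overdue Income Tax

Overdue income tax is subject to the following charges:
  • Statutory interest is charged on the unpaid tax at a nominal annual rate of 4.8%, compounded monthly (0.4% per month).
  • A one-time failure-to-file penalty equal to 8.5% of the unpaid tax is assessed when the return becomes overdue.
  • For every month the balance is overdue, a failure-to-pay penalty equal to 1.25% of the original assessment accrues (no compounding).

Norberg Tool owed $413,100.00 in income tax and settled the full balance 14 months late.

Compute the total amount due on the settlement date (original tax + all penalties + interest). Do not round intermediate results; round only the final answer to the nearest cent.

$544,250.80

Failure-to-file penalty: 8.5% × $413,100.00 = $35,113.50
Failure-to-pay penalty: 14 × 1.25% × $413,100.00 = $72,292.50
Interest: $413,100.00 × ((1 + 0.004)^14 − 1) = $413,100.00 × 0.0574796… = $23,744.8039…
Total = $413,100.00 + $107,406.0000 + $23,744.8039… = $544,250.80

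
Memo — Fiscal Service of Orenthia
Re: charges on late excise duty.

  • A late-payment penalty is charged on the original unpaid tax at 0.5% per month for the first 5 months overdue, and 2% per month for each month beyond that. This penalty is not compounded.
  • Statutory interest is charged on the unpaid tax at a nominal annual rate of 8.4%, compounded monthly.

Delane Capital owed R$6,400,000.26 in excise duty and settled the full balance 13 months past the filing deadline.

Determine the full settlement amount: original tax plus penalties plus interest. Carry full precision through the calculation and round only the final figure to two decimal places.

R$8,191,500.09

Penalty, months 1–5: 5 × 0.5% × R$6,400,000.26 = R$160,000.01…
Penalty, months 6–13: 8 × 2% × R$6,400,000.26 = R$1,024,000.04…
Interest (8.4%/yr ÷ 12 = 0.7%/month): R$6,400,000.26 × ((1 + 0.007)^13 − 1) = R$607,499.7786…
Total = R$6,400,000.26 + R$1,184,000.0481 + R$607,499.7786… = R$8,191,500.09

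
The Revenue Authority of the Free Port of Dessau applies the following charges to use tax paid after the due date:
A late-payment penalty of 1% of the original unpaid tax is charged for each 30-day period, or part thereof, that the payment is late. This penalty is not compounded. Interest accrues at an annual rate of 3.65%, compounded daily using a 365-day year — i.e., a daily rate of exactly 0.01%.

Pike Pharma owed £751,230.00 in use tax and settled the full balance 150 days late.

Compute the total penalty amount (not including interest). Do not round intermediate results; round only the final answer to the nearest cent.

Penalty periods: ⌈150/30⌉ = 5; penalty = 5 × 1% × £751,230.00 = £37,561.50

£37,561.50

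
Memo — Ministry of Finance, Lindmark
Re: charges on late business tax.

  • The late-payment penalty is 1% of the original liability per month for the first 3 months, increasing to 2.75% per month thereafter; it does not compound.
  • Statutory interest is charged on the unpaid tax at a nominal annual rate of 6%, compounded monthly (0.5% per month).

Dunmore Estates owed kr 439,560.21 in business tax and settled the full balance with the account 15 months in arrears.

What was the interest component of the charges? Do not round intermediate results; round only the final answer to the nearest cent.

kr 34,146.24

Interest: kr 439,560.21 × ((1 + 0.005)^15 − 1) = kr 439,560.21 × 0.0776827… = kr 34,146.2404…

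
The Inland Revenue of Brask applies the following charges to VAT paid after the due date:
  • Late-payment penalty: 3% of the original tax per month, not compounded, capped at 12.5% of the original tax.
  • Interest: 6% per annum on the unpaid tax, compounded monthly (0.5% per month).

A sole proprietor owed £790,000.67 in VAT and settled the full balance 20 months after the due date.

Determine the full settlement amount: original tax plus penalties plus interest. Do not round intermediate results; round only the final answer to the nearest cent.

Penalty (uncapped): 20 × 3% × £790,000.67 = £474,000.40…; cap = 12.5% × £790,000.67 = £98,750.08… → penalty = £98,750.08…
Interest: £790,000.67 × ((1 + 0.005)^20 − 1) = £790,000.67 × 0.1048956… = £82,867.5763…
Total = £790,000.67 + £98,750.0838… + £82,867.5763… = £971,618.33

£971,618.33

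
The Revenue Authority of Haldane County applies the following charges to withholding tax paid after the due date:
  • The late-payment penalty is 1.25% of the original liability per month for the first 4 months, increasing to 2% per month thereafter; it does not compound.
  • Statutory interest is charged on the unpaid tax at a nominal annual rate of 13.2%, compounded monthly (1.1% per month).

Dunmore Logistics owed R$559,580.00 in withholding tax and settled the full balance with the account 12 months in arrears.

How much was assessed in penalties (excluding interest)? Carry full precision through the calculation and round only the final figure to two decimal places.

R$117,511.80

Penalty, months 1–4: 4 × 1.25% × R$559,580.00 = R$27,979.00
Penalty, months 5–12: 8 × 2% × R$559,580.00 = R$89,532.80
Total penalty = R$27,979.00 + R$89,532.80 = R$117,511.80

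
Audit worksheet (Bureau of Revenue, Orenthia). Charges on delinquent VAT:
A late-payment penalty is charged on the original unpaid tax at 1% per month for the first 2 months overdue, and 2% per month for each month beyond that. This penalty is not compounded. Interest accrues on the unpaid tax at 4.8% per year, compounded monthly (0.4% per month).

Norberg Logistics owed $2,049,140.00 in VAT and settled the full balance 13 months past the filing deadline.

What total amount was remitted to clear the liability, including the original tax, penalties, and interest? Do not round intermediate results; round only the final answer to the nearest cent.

$2,650,084.09

Penalty, months 1–2: 2 × 1% × $2,049,140.00 = $40,982.80
Penalty, months 3–13: 11 × 2% × $2,049,140.00 = $450,810.80
Interest: $2,049,140.00 × ((1 + 0.004)^13 − 1) = $2,049,140.00 × 0.0532665… = $109,150.4920…
Total = $2,049,140.00 + $491,793.6000 + $109,150.4920… = $2,650,084.09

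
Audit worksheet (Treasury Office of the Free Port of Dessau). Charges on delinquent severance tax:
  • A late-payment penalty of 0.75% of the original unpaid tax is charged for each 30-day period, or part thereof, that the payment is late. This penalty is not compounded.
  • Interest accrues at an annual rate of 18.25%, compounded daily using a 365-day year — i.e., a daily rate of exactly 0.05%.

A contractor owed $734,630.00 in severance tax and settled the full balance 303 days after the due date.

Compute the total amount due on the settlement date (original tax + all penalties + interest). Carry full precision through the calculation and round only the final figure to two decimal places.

$915,374.14

Penalty periods: ⌈303/30⌉ = 11; penalty = 11 × 0.75% × $734,630.00 = $60,606.98…
Interest: $734,630.00 × ((1 + 0.0005)^303 − 1) = $734,630.00 × 0.16353425… = $120,137.1637…
Total = $734,630.00 + $60,606.9750 + $120,137.1637… = $915,374.14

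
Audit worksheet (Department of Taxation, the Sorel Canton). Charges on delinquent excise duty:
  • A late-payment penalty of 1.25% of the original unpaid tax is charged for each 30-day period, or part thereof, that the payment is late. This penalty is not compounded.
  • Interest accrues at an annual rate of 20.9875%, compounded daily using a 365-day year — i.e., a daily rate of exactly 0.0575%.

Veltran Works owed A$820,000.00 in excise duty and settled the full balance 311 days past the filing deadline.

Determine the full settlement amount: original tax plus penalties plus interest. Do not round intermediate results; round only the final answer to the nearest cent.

A$1,093,265.00

Penalty periods: ⌈311/30⌉ = 11; penalty = 11 × 1.25% × A$820,000.00 = A$112,750.00
Interest: A$820,000.00 × ((1 + 0.000575)^311 − 1) = A$820,000.00 × 0.19575000… = A$160,515.0039…
Total = A$820,000.00 + A$112,750.0000 + A$160,515.0039… = A$1,093,265.00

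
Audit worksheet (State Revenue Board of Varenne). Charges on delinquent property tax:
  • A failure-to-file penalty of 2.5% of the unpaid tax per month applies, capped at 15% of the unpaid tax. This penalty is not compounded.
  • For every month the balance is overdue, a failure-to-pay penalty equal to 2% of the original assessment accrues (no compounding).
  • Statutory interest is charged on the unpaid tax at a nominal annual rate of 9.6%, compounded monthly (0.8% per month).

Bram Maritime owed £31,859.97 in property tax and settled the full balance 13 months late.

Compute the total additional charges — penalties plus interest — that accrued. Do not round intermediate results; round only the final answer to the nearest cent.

Failure-to-file: 13 × 2.5% × £31,859.97 = £10,354.49…, capped at 15% × £31,859.97 = £4,779.00…
Failure-to-pay penalty = 2% × £31,859.97 × 13 mo = £8,283.59…
Interest: £31,859.97 × ((1 + 0.008)^13 − 1) = £31,859.97 × 0.1091414… = £3,477.2418…
Penalties + interest = £13,062.5877 + £3,477.2418… = £16,539.83

£16,539.83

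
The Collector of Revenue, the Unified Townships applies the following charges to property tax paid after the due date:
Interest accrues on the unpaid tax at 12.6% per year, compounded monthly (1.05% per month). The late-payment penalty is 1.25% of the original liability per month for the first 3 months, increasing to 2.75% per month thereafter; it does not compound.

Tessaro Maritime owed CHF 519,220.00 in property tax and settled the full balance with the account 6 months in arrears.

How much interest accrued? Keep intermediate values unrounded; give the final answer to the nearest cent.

CHF 33,581.64

Interest: CHF 519,220.00 × ((1 + 0.0105)^6 − 1) = CHF 519,220.00 × 0.0646771… = CHF 33,581.6364…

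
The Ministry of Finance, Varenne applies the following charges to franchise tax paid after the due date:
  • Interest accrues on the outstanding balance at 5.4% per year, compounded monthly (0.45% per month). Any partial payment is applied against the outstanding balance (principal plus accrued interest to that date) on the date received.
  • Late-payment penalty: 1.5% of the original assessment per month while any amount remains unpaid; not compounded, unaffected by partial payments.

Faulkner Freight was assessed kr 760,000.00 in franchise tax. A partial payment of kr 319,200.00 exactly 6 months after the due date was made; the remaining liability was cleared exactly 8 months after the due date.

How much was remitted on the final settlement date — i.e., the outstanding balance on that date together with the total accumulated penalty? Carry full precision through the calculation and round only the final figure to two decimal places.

kr 556,915.56

Balance at month 6: kr 760,000.0000 × (1 + 0.0045)^6 = kr 780,752.2398…
After kr 319,200.00 payment: kr 780,752.2398… − kr 319,200.00 = kr 461,552.2398…
Balance at month 8: kr 461,552.2398… × (1 + 0.0045)^2 = kr 465,715.5564…
Penalty: 8 × 1.5% × kr 760,000.00 = kr 91,200.00
Final settlement = outstanding balance + penalty = kr 465,715.5564… + kr 91,200.00 = kr 556,915.56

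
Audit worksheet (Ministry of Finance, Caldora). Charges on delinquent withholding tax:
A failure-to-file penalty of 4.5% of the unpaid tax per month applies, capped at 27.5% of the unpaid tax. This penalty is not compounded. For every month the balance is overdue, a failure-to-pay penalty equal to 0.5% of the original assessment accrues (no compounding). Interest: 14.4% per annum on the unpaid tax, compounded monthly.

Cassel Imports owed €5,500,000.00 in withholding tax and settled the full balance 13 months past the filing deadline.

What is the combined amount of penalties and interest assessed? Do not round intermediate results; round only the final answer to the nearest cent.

€2,792,577.48

Failure-to-file: 13 × 4.5% × €5,500,000.00 = €3,217,500.00, capped at 27.5% × €5,500,000.00 = €1,512,500.00
Failure-to-pay penalty = 0.5% × €5,500,000.00 × 13 mo = €357,500.00
Interest (14.4%/yr ÷ 12 = 1.2%/month): €5,500,000.00 × ((1 + 0.012)^13 − 1) = €922,577.4782…
Penalties + interest = €1,870,000.0000 + €922,577.4782… = €2,792,577.48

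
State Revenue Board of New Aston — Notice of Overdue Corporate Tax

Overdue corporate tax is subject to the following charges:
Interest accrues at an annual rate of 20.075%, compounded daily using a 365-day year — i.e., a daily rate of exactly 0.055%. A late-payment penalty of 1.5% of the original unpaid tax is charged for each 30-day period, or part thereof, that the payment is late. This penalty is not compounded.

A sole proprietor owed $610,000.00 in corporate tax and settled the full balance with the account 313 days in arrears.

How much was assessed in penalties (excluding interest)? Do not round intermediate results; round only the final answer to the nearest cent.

$100,650.00

Penalty periods: ⌈313/30⌉ = 11; penalty = 11 × 1.5% × $610,000.00 = $100,650.00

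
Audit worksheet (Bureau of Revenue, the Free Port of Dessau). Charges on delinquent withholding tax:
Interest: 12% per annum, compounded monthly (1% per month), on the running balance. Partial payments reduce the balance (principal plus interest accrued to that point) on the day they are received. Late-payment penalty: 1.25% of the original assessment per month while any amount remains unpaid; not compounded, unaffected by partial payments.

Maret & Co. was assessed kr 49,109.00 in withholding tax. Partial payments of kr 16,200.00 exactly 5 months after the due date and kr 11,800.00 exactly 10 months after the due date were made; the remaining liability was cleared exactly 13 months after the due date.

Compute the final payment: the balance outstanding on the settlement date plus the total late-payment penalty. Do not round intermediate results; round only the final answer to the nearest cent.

kr 34,171.00

Balance at month 5: kr 49,109.0000 × (1 + 0.01)^5 = kr 51,614.0526…
After kr 16,200.00 payment: kr 51,614.0526… − kr 16,200.00 = kr 35,414.0526…
Balance at month 10: kr 35,414.0526… × (1 + 0.01)^5 = kr 37,220.5251…
After kr 11,800.00 payment: kr 37,220.5251… − kr 11,800.00 = kr 25,420.5251…
Balance at month 13: kr 25,420.5251… × (1 + 0.01)^3 = kr 26,190.7925…
Penalty: 13 × 1.25% × kr 49,109.00 = kr 7,980.21…
Final settlement = outstanding balance + penalty = kr 26,190.7925… + kr 7,980.21… = kr 34,171.00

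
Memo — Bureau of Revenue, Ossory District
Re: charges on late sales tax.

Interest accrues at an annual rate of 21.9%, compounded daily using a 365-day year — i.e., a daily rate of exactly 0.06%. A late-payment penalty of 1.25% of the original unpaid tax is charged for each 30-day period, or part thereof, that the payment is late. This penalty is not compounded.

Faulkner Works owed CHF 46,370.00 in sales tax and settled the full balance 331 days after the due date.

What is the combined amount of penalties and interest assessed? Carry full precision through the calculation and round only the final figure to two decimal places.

CHF 17,139.34

Penalty periods: ⌈331/30⌉ = 12; penalty = 12 × 1.25% × CHF 46,370.00 = CHF 6,955.50
Interest: CHF 46,370.00 × ((1 + 0.0006)^331 − 1) = CHF 46,370.00 × 0.21962135… = CHF 10,183.8421…
Penalties + interest = CHF 6,955.5000 + CHF 10,183.8421… = CHF 17,139.34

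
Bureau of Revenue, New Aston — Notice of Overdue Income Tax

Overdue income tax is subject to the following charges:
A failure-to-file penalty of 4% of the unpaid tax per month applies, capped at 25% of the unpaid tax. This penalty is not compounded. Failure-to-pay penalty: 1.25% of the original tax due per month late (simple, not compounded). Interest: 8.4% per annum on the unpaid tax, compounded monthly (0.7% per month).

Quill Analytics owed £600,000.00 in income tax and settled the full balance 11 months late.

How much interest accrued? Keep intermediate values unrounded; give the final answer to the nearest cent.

Interest: £600,000.00 × ((1 + 0.007)^11 − 1) = £600,000.00 × 0.0797524… = £47,851.4371…

£47,851.44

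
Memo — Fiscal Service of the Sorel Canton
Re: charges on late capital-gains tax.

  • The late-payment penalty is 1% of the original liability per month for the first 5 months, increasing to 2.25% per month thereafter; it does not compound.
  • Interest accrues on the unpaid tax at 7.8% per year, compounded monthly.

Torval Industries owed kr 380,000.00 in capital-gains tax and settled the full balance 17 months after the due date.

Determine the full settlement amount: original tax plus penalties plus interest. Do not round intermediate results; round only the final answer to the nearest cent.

kr 545,846.09

Penalty, months 1–5: 5 × 1% × kr 380,000.00 = kr 19,000.00
Penalty, months 6–17: 12 × 2.25% × kr 380,000.00 = kr 102,600.00
Interest (7.8%/yr ÷ 12 = 0.65%/month): kr 380,000.00 × ((1 + 0.0065)^17 − 1) = kr 44,246.0852…
Total = kr 380,000.00 + kr 121,600.0000 + kr 44,246.0852… = kr 545,846.09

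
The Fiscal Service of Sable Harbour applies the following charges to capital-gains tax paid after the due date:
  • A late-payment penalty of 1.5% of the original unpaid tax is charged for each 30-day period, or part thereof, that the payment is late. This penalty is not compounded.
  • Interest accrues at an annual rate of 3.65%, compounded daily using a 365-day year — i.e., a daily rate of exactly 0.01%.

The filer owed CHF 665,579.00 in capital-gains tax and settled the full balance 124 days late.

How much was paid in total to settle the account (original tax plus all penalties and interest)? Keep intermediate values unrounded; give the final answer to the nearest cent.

Penalty periods: ⌈124/30⌉ = 5; penalty = 5 × 1.5% × CHF 665,579.00 = CHF 49,918.43…
Interest: CHF 665,579.00 × ((1 + 0.0001)^124 − 1) = CHF 665,579.00 × 0.01247657… = CHF 8,304.1437…
Total = CHF 665,579.00 + CHF 49,918.4250 + CHF 8,304.1437… = CHF 723,801.57

CHF 723,801.57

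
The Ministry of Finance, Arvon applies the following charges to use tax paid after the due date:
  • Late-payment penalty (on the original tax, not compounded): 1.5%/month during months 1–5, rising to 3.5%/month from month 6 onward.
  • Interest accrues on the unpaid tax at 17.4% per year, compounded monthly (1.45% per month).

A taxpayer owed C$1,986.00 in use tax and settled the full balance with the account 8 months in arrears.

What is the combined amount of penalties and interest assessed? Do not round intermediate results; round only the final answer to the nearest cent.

C$599.89

Penalty, months 1–5: 5 × 1.5% × C$1,986.00 = C$148.95
Penalty, months 6–8: 3 × 3.5% × C$1,986.00 = C$208.53
Interest: C$1,986.00 × ((1 + 0.0145)^8 − 1) = C$1,986.00 × 0.1220609… = C$242.4129…
Penalties + interest = C$357.4800 + C$242.4129… = C$599.89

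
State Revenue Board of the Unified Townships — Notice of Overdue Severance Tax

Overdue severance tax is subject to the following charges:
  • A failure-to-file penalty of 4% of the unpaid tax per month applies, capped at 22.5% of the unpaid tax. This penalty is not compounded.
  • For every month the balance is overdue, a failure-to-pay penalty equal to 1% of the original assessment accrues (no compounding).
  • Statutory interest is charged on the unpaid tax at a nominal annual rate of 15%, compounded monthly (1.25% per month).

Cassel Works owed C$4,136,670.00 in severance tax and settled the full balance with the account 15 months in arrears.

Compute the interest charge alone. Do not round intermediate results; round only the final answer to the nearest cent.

C$847,310.74

Interest: C$4,136,670.00 × ((1 + 0.0125)^15 − 1) = C$4,136,670.00 × 0.2048292… = C$847,310.7361…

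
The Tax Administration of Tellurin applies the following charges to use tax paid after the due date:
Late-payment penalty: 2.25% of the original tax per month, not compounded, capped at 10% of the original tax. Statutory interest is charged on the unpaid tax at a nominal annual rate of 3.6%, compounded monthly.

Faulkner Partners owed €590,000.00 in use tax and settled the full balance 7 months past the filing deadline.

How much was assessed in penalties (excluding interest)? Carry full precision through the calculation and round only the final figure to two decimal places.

€59,000.00

Penalty (uncapped): 7 × 2.25% × €590,000.00 = €92,925.00; cap = 10% × €590,000.00 = €59,000.00 → penalty = €59,000.00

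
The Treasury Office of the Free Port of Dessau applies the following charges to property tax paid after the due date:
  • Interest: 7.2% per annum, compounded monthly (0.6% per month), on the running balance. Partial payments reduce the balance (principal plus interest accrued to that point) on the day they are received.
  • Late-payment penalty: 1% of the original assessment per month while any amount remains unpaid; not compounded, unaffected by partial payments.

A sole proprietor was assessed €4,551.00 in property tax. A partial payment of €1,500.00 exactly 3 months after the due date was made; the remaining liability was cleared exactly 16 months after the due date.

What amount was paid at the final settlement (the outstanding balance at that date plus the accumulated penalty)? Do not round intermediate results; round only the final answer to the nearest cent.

€4,114.97

Balance at month 3: €4,551.0000 × (1 + 0.006)^3 = €4,633.4105…
After €1,500.00 payment: €4,633.4105… − €1,500.00 = €3,133.4105…
Balance at month 16: €3,133.4105… × (1 + 0.006)^13 = €3,386.8116…
Penalty: 16 × 1% × €4,551.00 = €728.16
Final settlement = outstanding balance + penalty = €3,386.8116… + €728.16 = €4,114.97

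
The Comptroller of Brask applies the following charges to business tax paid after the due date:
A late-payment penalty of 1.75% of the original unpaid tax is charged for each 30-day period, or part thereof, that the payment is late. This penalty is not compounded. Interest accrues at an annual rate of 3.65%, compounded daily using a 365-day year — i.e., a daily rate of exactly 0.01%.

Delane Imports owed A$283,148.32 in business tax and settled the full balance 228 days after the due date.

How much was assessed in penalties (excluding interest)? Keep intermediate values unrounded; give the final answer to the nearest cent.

A$39,640.76

Penalty periods: ⌈228/30⌉ = 8; penalty = 8 × 1.75% × A$283,148.32 = A$39,640.76…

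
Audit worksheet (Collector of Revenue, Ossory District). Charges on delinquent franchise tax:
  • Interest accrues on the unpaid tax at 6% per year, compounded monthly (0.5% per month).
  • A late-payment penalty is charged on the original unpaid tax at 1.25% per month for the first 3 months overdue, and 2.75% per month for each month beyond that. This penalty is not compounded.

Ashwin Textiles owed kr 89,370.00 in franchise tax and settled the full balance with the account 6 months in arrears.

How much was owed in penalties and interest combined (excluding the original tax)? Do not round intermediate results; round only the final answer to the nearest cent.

Penalty, months 1–3: 3 × 1.25% × kr 89,370.00 = kr 3,351.38…
Penalty, months 4–6: 3 × 2.75% × kr 89,370.00 = kr 7,373.03…
Interest: kr 89,370.00 × ((1 + 0.005)^6 − 1) = kr 89,370.00 × 0.0303775… = kr 2,714.8380…
Penalties + interest = kr 10,724.4000 + kr 2,714.8380… = kr 13,439.24

kr 13,439.24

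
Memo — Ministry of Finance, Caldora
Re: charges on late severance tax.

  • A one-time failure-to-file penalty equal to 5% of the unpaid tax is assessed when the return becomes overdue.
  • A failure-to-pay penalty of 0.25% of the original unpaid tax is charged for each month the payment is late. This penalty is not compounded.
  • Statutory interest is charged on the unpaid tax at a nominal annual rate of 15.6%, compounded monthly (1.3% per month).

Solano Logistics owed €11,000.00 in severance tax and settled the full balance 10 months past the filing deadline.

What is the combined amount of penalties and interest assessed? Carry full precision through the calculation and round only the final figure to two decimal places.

Failure-to-file penalty: 5% × €11,000.00 = €550.00
Failure-to-pay penalty: 10 × 0.25% × €11,000.00 = €275.00
Interest: €11,000.00 × ((1 + 0.013)^10 − 1) = €11,000.00 × 0.1378747… = €1,516.6221…
Penalties + interest = €825.0000 + €1,516.6221… = €2,341.62

€2,341.62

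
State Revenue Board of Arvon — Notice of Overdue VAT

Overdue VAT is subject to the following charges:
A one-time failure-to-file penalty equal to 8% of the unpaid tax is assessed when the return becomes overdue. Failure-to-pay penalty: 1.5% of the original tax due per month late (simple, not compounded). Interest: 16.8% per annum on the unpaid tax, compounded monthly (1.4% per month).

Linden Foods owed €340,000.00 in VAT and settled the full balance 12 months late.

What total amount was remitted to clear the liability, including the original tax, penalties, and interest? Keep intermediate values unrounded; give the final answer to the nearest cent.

Failure-to-file penalty: 8% × €340,000.00 = €27,200.00
Failure-to-pay penalty = 1.5% × €340,000.00 × 12 mo = €61,200.00
Interest: €340,000.00 × ((1 + 0.014)^12 − 1) = €340,000.00 × 0.1815591… = €61,730.1038…
Total = €340,000.00 + €88,400.0000 + €61,730.1038… = €490,130.10

€490,130.10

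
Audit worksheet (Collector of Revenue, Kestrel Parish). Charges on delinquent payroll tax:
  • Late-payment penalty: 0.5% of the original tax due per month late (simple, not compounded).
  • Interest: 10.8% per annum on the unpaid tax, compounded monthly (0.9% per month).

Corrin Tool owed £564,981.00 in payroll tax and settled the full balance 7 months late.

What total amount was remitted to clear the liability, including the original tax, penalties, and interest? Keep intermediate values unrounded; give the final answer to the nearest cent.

Late-payment penalty: 7 × 0.5% × £564,981.00 = £19,774.34…
Interest: £564,981.00 × ((1 + 0.009)^7 − 1) = £564,981.00 × 0.0647267… = £36,569.3816…
Total = £564,981.00 + £19,774.3350 + £36,569.3816… = £621,324.72

£621,324.72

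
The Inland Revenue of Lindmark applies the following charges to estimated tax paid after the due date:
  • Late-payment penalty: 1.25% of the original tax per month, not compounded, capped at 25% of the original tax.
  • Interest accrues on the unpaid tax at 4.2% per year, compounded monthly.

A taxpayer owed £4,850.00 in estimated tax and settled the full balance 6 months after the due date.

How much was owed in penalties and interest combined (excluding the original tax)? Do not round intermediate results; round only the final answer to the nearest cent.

£466.50

Penalty: 6 × 1.25% × £4,850.00 = £363.75 (below the 25% cap of £1,212.50)
Interest (4.2%/yr ÷ 12 = 0.35%/month): £4,850.00 × ((1 + 0.0035)^6 − 1) = £102.7454…
Penalties + interest = £363.7500 + £102.7454… = £466.50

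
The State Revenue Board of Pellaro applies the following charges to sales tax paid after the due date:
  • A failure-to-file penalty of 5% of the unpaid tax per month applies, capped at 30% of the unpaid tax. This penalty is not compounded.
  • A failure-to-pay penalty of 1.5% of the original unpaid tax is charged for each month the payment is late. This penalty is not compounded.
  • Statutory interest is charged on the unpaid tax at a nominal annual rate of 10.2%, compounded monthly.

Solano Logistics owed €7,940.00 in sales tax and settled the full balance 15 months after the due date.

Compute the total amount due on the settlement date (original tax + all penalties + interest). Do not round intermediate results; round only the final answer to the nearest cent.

Failure-to-file: 15 × 5% × €7,940.00 = €5,955.00, capped at 30% × €7,940.00 = €2,382.00
Failure-to-pay penalty = 1.5% × €7,940.00 × 15 mo = €1,786.50
Interest (10.2%/yr ÷ 12 = 0.85%/month): €7,940.00 × ((1 + 0.0085)^15 − 1) = €1,074.8611…
Total = €7,940.00 + €4,168.5000 + €1,074.8611… = €13,183.36

€13,183.36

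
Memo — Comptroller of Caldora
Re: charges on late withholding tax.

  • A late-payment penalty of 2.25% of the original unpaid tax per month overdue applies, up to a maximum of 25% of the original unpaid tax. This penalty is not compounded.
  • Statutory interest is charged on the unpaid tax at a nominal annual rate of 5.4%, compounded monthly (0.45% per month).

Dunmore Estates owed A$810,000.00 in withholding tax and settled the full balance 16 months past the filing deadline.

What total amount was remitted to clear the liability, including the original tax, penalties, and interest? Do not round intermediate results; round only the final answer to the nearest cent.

Penalty (uncapped): 16 × 2.25% × A$810,000.00 = A$291,600.00; cap = 25% × A$810,000.00 = A$202,500.00 → penalty = A$202,500.00
Interest: A$810,000.00 × ((1 + 0.0045)^16 − 1) = A$810,000.00 × 0.0744818… = A$60,330.2454…
Total = A$810,000.00 + A$202,500.0000 + A$60,330.2454… = A$1,072,830.25

A$1,072,830.25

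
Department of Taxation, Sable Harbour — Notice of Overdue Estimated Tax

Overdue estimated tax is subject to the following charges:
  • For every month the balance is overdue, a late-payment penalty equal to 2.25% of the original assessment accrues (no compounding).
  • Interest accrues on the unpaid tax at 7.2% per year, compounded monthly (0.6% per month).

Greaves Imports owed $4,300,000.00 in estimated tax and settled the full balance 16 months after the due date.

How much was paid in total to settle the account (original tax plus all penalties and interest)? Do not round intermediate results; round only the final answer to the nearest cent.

$6,279,906.42

Late-payment penalty: 16 × 2.25% × $4,300,000.00 = $1,548,000.00
Interest: $4,300,000.00 × ((1 + 0.006)^16 − 1) = $4,300,000.00 × 0.1004434… = $431,906.4182…
Total = $4,300,000.00 + $1,548,000.0000 + $431,906.4182… = $6,279,906.42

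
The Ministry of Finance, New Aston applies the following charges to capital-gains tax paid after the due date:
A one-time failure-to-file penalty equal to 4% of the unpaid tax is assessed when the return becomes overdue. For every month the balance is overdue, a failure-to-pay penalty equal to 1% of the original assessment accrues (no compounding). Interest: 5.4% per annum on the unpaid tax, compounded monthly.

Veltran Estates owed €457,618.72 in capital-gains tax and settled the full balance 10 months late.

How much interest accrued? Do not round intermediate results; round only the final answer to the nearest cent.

Interest (5.4%/yr ÷ 12 = 0.45%/month): €457,618.72 × ((1 + 0.0045)^10 − 1) = €21,014.8911…

€21,014.89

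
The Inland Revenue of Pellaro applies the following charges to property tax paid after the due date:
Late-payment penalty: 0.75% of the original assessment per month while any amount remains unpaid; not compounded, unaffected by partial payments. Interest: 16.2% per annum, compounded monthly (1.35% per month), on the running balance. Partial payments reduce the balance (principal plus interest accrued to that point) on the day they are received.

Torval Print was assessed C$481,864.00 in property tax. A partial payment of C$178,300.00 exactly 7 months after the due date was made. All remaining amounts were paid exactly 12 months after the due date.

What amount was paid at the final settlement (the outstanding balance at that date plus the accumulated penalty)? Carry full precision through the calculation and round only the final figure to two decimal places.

C$418,694.13

Balance at month 7: C$481,864.0000 × (1 + 0.0135)^7 = C$529,286.4215…
After C$178,300.00 payment: C$529,286.4215… − C$178,300.00 = C$350,986.4215…
Balance at month 12: C$350,986.4215… × (1 + 0.0135)^5 = C$375,326.3718…
Penalty: 12 × 0.75% × C$481,864.00 = C$43,367.76
Final settlement = outstanding balance + penalty = C$375,326.3718… + C$43,367.76 = C$418,694.13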